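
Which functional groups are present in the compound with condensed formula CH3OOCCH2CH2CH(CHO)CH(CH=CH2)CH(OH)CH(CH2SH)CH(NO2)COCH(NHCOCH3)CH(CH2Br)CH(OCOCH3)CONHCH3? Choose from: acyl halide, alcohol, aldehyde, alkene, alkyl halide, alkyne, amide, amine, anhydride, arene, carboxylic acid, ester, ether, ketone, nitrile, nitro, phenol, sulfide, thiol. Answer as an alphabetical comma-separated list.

alcohol, aldehyde, alkene, alkyl halide, amide, ester, ketone, nitro, thiol

CH3O–C(=O)–: carbonyl C bonded to C and to –OCH3 → ester (not ketone + ether).
pendant –CHO: carbonyl C bonded to C and H → aldehyde.
pendant –CH=CH2: C=C double bond → alkene.
–OH on an sp³ carbon → alcohol (secondary).
pendant –CH2SH → thiol.
–NO2 on an sp³ carbon → nitro (the N=O is not a carbonyl).
–C(=O)– with carbon on both sides → ketone.
pendant –NHC(=O)CH3: N bonded to a carbonyl → amide (not amine).
pendant –CH2X: halogen on sp³ carbon → alkyl halide.
pendant –OC(=O)CH3: an acyloxy group → ester.
–C(=O)NHCH3: carbonyl C bonded to C and to N → amide (the N is not an amine).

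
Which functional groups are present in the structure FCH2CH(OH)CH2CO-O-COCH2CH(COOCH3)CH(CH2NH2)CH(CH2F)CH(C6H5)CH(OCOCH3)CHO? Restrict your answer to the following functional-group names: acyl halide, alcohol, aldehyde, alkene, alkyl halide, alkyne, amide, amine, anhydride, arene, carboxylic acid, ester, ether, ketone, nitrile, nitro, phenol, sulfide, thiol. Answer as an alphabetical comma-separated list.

Taking each segment in turn:
  FCH2: halogen on an sp³ carbon → alkyl halide.
  CH(OH): –OH on an sp³ carbon → alcohol (secondary).
  CH2CO-O-COCH2: two acyl groups sharing one oxygen, –C(=O)–O–C(=O)– → anhydride.
  CH(COOCH3): pendant –COOCH3: carbonyl C bonded to C and –OCH3 → ester.
  CH(CH2NH2): pendant –CH2NH2: N on sp³ C, no adjacent C=O → amine.
  CH(CH2F): pendant –CH2X: halogen on sp³ carbon → alkyl halide.
  CH(C6H5): pendant –C6H5: benzene ring → arene.
  CH(OCOCH3): pendant –OC(=O)CH3: an acyloxy group → ester.
  CHO: terminal –CHO: carbonyl C bonded to H and C → aldehyde.

alcohol, aldehyde, alkyl halide, amine, anhydride, arene, ester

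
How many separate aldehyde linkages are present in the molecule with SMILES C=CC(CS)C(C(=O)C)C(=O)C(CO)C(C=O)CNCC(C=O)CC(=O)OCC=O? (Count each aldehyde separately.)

3

C=C double bond → alkene.
pendant –CH2SH → thiol.
pendant –COCH3: carbonyl C bonded to two carbons → ketone.
–C(=O)– with carbon on both sides → ketone.
pendant –CH2OH on an sp³ backbone C → alcohol.
pendant –CHO: carbonyl C bonded to C and H → aldehyde.
C–N–C with sp³ carbons and no adjacent C=O → amine (secondary).
pendant –CHO: carbonyl C bonded to C and H → aldehyde.
–C(=O)–O–C with C on the carbonyl side → ester.
terminal –CHO: carbonyl C bonded to H and C → aldehyde.
Aldehyde appears at: CH(CHO), CH(CHO), CHO → 3.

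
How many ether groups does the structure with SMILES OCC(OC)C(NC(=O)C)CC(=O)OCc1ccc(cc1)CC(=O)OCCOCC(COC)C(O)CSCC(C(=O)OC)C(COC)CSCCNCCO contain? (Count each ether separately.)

4

Taking each segment in turn:
  HOCH2: HO– on an sp³ carbon → alcohol.
  CH(OCH3): pendant –OCH3: C–O–C with sp³ C, no adjacent C=O → ether.
  CH(NHCOCH3): pendant –NHC(=O)CH3: N bonded to a carbonyl → amide (not amine).
  CH2COOCH2: –C(=O)–O–C with C on the carbonyl side → ester.
  C6H4: para-disubstituted benzene ring → arene.
  CH2COOCH2: –C(=O)–O–C with C on the carbonyl side → ester.
  CH2OCH2: C–O–C with sp³ carbons on both sides and no adjacent C=O → ether.
  CH(CH2OCH3): pendant –CH2OCH3: C–O–C linkage → ether.
  CH(OH): –OH on an sp³ carbon → alcohol (secondary).
  CH2SCH2: C–S–C linkage → sulfide (thioether).
  CH(COOCH3): pendant –COOCH3: carbonyl C bonded to C and –OCH3 → ester.
  CH(CH2OCH3): pendant –CH2OCH3: C–O–C linkage → ether.
  CH2SCH2: C–S–C linkage → sulfide (thioether).
  CH2NHCH2: C–N–C with sp³ carbons and no adjacent C=O → amine (secondary).
  CH2OH: –OH on an sp³ carbon → alcohol.
Ether appears at: CH(OCH3), CH2OCH2, CH(CH2OCH3), CH(CH2OCH3) → 4.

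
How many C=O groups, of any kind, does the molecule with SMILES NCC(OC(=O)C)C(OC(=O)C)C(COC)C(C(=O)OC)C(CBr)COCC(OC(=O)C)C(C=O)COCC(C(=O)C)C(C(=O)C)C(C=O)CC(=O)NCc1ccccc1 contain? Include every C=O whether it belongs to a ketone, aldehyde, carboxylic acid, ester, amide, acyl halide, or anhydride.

CH(OCOCH3): ester, 1 C=O (running total 1).
CH(OCOCH3): ester, 1 C=O (running total 2).
CH(COOCH3): ester, 1 C=O (running total 3).
CH(OCOCH3): ester, 1 C=O (running total 4).
CH(CHO): aldehyde, 1 C=O (running total 5).
CH(COCH3): ketone, 1 C=O (running total 6).
CH(COCH3): ketone, 1 C=O (running total 7).
CH(CHO): aldehyde, 1 C=O (running total 8).
CH2CONHCH2: amide, 1 C=O (running total 9).

9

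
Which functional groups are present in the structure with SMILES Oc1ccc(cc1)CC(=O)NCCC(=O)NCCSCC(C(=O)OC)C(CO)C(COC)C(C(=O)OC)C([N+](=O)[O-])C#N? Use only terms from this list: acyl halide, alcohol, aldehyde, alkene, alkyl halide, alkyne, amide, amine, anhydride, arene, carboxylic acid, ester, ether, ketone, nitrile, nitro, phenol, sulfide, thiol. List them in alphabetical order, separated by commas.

alcohol, amide, arene, ester, ether, nitrile, nitro, phenol, sulfide

Taking each segment in turn:
  HOC6H4: –OH attached directly to an aromatic ring → phenol (not alcohol); the ring itself is an arene.
  CH2CONHCH2: –C(=O)–N– linkage → amide (the N is not an amine).
  CH2CONHCH2: –C(=O)–N– linkage → amide (the N is not an amine).
  CH2SCH2: C–S–C linkage → sulfide (thioether).
  CH(COOCH3): pendant –COOCH3: carbonyl C bonded to C and –OCH3 → ester.
  CH(CH2OH): pendant –CH2OH on an sp³ backbone C → alcohol.
  CH(CH2OCH3): pendant –CH2OCH3: C–O–C linkage → ether.
  CH(COOCH3): pendant –COOCH3: carbonyl C bonded to C and –OCH3 → ester.
  CH(NO2): –NO2 on an sp³ carbon → nitro (the N=O is not a carbonyl).
  CN: –C≡N: carbon triple-bonded to nitrogen → nitrile.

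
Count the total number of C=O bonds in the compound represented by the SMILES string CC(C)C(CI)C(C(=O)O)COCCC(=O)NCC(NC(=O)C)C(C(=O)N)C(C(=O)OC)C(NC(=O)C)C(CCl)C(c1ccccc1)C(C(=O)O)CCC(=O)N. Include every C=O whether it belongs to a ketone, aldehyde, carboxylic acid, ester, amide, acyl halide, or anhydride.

8

CH(COOH): carboxylic acid, 1 C=O (running total 1).
CH2CONHCH2: amide, 1 C=O (running total 2).
CH(NHCOCH3): amide, 1 C=O (running total 3).
CH(CONH2): amide, 1 C=O (running total 4).
CH(COOCH3): ester, 1 C=O (running total 5).
CH(NHCOCH3): amide, 1 C=O (running total 6).
CH(COOH): carboxylic acid, 1 C=O (running total 7).
CONH2: amide, 1 C=O (running total 8).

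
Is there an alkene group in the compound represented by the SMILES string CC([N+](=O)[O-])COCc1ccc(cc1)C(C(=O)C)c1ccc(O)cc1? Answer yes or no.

Taking each segment in turn:
  CH(NO2): –NO2 on an sp³ carbon → nitro (the N=O is not a carbonyl).
  CH2OCH2: C–O–C with sp³ carbons on both sides and no adjacent C=O → ether.
  C6H4: para-disubstituted benzene ring → arene.
  CH(COCH3): pendant –COCH3: carbonyl C bonded to two carbons → ketone.
  C6H4OH: –OH attached directly to an aromatic ring → phenol (not alcohol); the ring itself is an arene.
In each of C6H4 and C6H4OH, the C=C units are part of an aromatic ring, which is an arene, not an isolated alkene.
The groups actually present are: arene, ether, ketone, nitro, phenol.

no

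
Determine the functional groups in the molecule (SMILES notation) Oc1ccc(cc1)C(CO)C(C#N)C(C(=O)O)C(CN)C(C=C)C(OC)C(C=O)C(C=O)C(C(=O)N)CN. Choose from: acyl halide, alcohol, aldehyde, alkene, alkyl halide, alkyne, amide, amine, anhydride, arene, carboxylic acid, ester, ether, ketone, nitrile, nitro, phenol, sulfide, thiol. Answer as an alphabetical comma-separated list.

alcohol, aldehyde, alkene, amide, amine, arene, carboxylic acid, ether, nitrile, phenol

–OH attached directly to an aromatic ring → phenol (not alcohol); the ring itself is an arene.
pendant –CH2OH on an sp³ backbone C → alcohol.
pendant –C≡N: nitrile.
pendant –COOH: carbonyl C bonded to C and –OH → carboxylic acid.
pendant –CH2NH2: N on sp³ C, no adjacent C=O → amine.
pendant –CH=CH2: C=C double bond → alkene.
pendant –OCH3: C–O–C with sp³ C, no adjacent C=O → ether.
pendant –CHO: carbonyl C bonded to C and H → aldehyde.
pendant –CHO: carbonyl C bonded to C and H → aldehyde.
pendant –CONH2: carbonyl C bonded to C and N → amide.
–NH2 on an sp³ carbon with no adjacent C=O → amine.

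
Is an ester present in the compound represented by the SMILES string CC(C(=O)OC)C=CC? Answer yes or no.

yes

Taking each segment in turn:
  CH(COOCH3): pendant –COOCH3: carbonyl C bonded to C and –OCH3 → ester.
  CH=CH: C=C double bond → alkene.
The CH(COOCH3) segment supplies the ester: pendant –COOCH3: carbonyl C bonded to C and –OCH3 → ester.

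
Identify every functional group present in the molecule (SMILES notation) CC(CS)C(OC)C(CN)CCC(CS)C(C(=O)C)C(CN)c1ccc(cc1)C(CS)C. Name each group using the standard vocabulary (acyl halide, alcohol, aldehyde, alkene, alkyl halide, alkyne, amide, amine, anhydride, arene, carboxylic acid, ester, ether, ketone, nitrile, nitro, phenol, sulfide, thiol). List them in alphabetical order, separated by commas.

amine, arene, ether, ketone, thiol

pendant –CH2SH → thiol.
pendant –OCH3: C–O–C with sp³ C, no adjacent C=O → ether.
pendant –CH2NH2: N on sp³ C, no adjacent C=O → amine.
pendant –CH2SH → thiol.
pendant –COCH3: carbonyl C bonded to two carbons → ketone.
pendant –CH2NH2: N on sp³ C, no adjacent C=O → amine.
para-disubstituted benzene ring → arene.
pendant –CH2SH → thiol.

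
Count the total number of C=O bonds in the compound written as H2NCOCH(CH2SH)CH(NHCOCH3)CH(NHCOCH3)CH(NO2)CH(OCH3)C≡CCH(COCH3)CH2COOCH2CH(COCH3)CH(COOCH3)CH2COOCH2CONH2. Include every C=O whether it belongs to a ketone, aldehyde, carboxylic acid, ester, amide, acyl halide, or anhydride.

H2NCO: amide, 1 C=O (running total 1).
CH(NHCOCH3): amide, 1 C=O (running total 2).
CH(NHCOCH3): amide, 1 C=O (running total 3).
CH(COCH3): ketone, 1 C=O (running total 4).
CH2COOCH2: ester, 1 C=O (running total 5).
CH(COCH3): ketone, 1 C=O (running total 6).
CH(COOCH3): ester, 1 C=O (running total 7).
CH2COOCH2: ester, 1 C=O (running total 8).
CONH2: amide, 1 C=O (running total 9).

9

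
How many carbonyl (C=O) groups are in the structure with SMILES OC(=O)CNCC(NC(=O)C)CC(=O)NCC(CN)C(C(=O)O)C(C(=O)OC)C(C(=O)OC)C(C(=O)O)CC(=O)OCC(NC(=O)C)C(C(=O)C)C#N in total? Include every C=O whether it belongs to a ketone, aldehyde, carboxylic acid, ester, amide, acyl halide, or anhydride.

10

HOOC: carboxylic acid, 1 C=O (running total 1).
CH(NHCOCH3): amide, 1 C=O (running total 2).
CH2CONHCH2: amide, 1 C=O (running total 3).
CH(COOH): carboxylic acid, 1 C=O (running total 4).
CH(COOCH3): ester, 1 C=O (running total 5).
CH(COOCH3): ester, 1 C=O (running total 6).
CH(COOH): carboxylic acid, 1 C=O (running total 7).
CH2COOCH2: ester, 1 C=O (running total 8).
CH(NHCOCH3): amide, 1 C=O (running total 9).
CH(COCH3): ketone, 1 C=O (running total 10).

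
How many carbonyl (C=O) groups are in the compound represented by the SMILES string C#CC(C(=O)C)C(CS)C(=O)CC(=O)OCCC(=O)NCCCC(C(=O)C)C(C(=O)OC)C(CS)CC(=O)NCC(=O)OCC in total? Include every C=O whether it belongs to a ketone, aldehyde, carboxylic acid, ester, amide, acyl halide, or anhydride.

CH(COCH3): ketone, 1 C=O (running total 1).
CO: ketone, 1 C=O (running total 2).
CH2COOCH2: ester, 1 C=O (running total 3).
CH2CONHCH2: amide, 1 C=O (running total 4).
CH(COCH3): ketone, 1 C=O (running total 5).
CH(COOCH3): ester, 1 C=O (running total 6).
CH2CONHCH2: amide, 1 C=O (running total 7).
COOCH2CH3: ester, 1 C=O (running total 8).

8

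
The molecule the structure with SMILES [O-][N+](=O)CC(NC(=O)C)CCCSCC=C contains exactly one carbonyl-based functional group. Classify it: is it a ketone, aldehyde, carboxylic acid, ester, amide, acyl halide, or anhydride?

amide

The carbonyl is in the CH(NHCOCH3) segment: pendant –NHC(=O)CH3: N bonded to a carbonyl → amide (not amine).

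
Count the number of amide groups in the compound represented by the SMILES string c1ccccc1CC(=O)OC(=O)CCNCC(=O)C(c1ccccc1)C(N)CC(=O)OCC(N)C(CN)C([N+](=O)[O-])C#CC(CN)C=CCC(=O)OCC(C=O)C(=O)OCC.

0

C6H5– phenyl ring → arene.
two acyl groups sharing one oxygen, –C(=O)–O–C(=O)– → anhydride.
C–N–C with sp³ carbons and no adjacent C=O → amine (secondary).
–C(=O)– with carbon on both sides → ketone.
pendant –C6H5: benzene ring → arene.
–NH2 on an sp³ carbon with no adjacent C=O → amine.
–C(=O)–O–C with C on the carbonyl side → ester.
–NH2 on an sp³ carbon with no adjacent C=O → amine.
pendant –CH2NH2: N on sp³ C, no adjacent C=O → amine.
–NO2 on an sp³ carbon → nitro (the N=O is not a carbonyl).
C≡C triple bond → alkyne.
pendant –CH2NH2: N on sp³ C, no adjacent C=O → amine.
C=C double bond → alkene.
–C(=O)–O–C with C on the carbonyl side → ester.
pendant –CHO: carbonyl C bonded to C and H → aldehyde.
–C(=O)OCH2CH3: carbonyl C bonded to C and to –OEt → ester.
No segment is a amide: CH2NHCH2 is amine, not amide; CH(NH2) is amine, not amide; CH(NH2) is amine, not amide. → 0.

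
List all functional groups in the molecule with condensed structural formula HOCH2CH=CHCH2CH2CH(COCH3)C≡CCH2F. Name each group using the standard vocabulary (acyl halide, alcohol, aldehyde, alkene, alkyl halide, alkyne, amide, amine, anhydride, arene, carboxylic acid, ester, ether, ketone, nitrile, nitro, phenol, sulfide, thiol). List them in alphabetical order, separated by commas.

alcohol, alkene, alkyl halide, alkyne, ketone

HO– on an sp³ carbon → alcohol.
C=C double bond → alkene.
pendant –COCH3: carbonyl C bonded to two carbons → ketone.
C≡C triple bond → alkyne.
halogen on an sp³ carbon → alkyl halide.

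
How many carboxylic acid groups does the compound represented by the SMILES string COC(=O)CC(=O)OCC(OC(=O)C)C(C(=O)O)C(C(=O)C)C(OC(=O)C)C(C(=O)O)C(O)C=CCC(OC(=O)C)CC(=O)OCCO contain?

Reading the structure from left to right:
  CH3OOC: CH3O–C(=O)–: carbonyl C bonded to C and to –OCH3 → ester (not ketone + ether).
  CH2COOCH2: –C(=O)–O–C with C on the carbonyl side → ester.
  CH(OCOCH3): pendant –OC(=O)CH3: an acyloxy group → ester.
  CH(COOH): pendant –COOH: carbonyl C bonded to C and –OH → carboxylic acid.
  CH(COCH3): pendant –COCH3: carbonyl C bonded to two carbons → ketone.
  CH(OCOCH3): pendant –OC(=O)CH3: an acyloxy group → ester.
  CH(COOH): pendant –COOH: carbonyl C bonded to C and –OH → carboxylic acid.
  CH(OH): –OH on an sp³ carbon → alcohol (secondary).
  CH=CH: C=C double bond → alkene.
  CH(OCOCH3): pendant –OC(=O)CH3: an acyloxy group → ester.
  CH2COOCH2: –C(=O)–O–C with C on the carbonyl side → ester.
  CH2OH: –OH on an sp³ carbon → alcohol.
Carboxylic acid appears at: CH(COOH), CH(COOH) → 2.

2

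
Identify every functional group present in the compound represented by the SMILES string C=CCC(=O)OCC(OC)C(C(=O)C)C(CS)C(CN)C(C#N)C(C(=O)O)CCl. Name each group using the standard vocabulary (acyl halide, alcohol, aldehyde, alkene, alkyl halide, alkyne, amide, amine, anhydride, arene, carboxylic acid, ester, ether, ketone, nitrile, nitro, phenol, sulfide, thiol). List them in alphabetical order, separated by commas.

alkene, alkyl halide, amine, carboxylic acid, ester, ether, ketone, nitrile, thiol

Taking each segment in turn:
  CH2=CH: C=C double bond → alkene.
  CH2COOCH2: –C(=O)–O–C with C on the carbonyl side → ester.
  CH(OCH3): pendant –OCH3: C–O–C with sp³ C, no adjacent C=O → ether.
  CH(COCH3): pendant –COCH3: carbonyl C bonded to two carbons → ketone.
  CH(CH2SH): pendant –CH2SH → thiol.
  CH(CH2NH2): pendant –CH2NH2: N on sp³ C, no adjacent C=O → amine.
  CH(CN): pendant –C≡N: nitrile.
  CH(COOH): pendant –COOH: carbonyl C bonded to C and –OH → carboxylic acid.
  CH2Cl: halogen on an sp³ carbon → alkyl halide.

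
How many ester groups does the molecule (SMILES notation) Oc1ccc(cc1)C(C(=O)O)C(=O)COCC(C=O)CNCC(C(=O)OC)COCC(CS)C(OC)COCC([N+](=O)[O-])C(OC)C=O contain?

–OH attached directly to an aromatic ring → phenol (not alcohol); the ring itself is an arene.
pendant –COOH: carbonyl C bonded to C and –OH → carboxylic acid.
–C(=O)– with carbon on both sides → ketone.
C–O–C with sp³ carbons on both sides and no adjacent C=O → ether.
pendant –CHO: carbonyl C bonded to C and H → aldehyde.
C–N–C with sp³ carbons and no adjacent C=O → amine (secondary).
pendant –COOCH3: carbonyl C bonded to C and –OCH3 → ester.
C–O–C with sp³ carbons on both sides and no adjacent C=O → ether.
pendant –CH2SH → thiol.
pendant –OCH3: C–O–C with sp³ C, no adjacent C=O → ether.
C–O–C with sp³ carbons on both sides and no adjacent C=O → ether.
–NO2 on an sp³ carbon → nitro (the N=O is not a carbonyl).
pendant –OCH3: C–O–C with sp³ C, no adjacent C=O → ether.
terminal –CHO: carbonyl C bonded to H and C → aldehyde.
Ester appears at: CH(COOCH3) → 1.

1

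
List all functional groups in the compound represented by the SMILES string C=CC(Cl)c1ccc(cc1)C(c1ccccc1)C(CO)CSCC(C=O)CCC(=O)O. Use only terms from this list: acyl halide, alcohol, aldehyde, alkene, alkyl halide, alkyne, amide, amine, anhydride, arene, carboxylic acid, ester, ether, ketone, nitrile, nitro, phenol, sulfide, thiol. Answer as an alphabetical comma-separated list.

Taking each segment in turn:
  CH2=CH: C=C double bond → alkene.
  CH(Cl): halogen on an sp³ carbon → alkyl halide.
  C6H4: para-disubstituted benzene ring → arene.
  CH(C6H5): pendant –C6H5: benzene ring → arene.
  CH(CH2OH): pendant –CH2OH on an sp³ backbone C → alcohol.
  CH2SCH2: C–S–C linkage → sulfide (thioether).
  CH(CHO): pendant –CHO: carbonyl C bonded to C and H → aldehyde.
  COOH: –COOH: carbonyl C bonded to –OH and C → carboxylic acid (the –OH is not a separate alcohol).

alcohol, aldehyde, alkene, alkyl halide, arene, carboxylic acid, sulfide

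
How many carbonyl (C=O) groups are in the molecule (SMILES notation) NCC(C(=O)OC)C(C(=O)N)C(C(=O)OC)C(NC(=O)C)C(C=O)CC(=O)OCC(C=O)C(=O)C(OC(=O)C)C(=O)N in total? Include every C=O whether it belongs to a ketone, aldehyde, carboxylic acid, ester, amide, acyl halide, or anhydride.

10

CH(COOCH3): ester, 1 C=O (running total 1).
CH(CONH2): amide, 1 C=O (running total 2).
CH(COOCH3): ester, 1 C=O (running total 3).
CH(NHCOCH3): amide, 1 C=O (running total 4).
CH(CHO): aldehyde, 1 C=O (running total 5).
CH2COOCH2: ester, 1 C=O (running total 6).
CH(CHO): aldehyde, 1 C=O (running total 7).
CO: ketone, 1 C=O (running total 8).
CH(OCOCH3): ester, 1 C=O (running total 9).
CONH2: amide, 1 C=O (running total 10).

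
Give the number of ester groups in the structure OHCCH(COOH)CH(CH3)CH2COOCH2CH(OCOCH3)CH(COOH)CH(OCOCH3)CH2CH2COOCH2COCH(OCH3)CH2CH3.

Reading the structure from left to right:
  OHC: terminal –CHO: carbonyl C bonded to H and C → aldehyde.
  CH(COOH): pendant –COOH: carbonyl C bonded to C and –OH → carboxylic acid.
  CH2COOCH2: –C(=O)–O–C with C on the carbonyl side → ester.
  CH(OCOCH3): pendant –OC(=O)CH3: an acyloxy group → ester.
  CH(COOH): pendant –COOH: carbonyl C bonded to C and –OH → carboxylic acid.
  CH(OCOCH3): pendant –OC(=O)CH3: an acyloxy group → ester.
  CH2COOCH2: –C(=O)–O–C with C on the carbonyl side → ester.
  CO: –C(=O)– with carbon on both sides → ketone.
  CH(OCH3): pendant –OCH3: C–O–C with sp³ C, no adjacent C=O → ether.
Ester appears at: CH2COOCH2, CH(OCOCH3), CH(OCOCH3), CH2COOCH2 → 4.

4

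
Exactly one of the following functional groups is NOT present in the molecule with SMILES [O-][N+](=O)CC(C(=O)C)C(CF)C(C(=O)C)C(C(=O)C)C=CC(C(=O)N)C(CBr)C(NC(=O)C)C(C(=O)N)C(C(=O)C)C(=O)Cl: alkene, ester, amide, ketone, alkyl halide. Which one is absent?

ketone: present (CH(COCH3) — pendant –COCH3: carbonyl C bonded to two carbons → ketone).
alkene: present (CH=CH — C=C double bond → alkene).
alkyl halide: present (CH(CH2F) — pendant –CH2X: halogen on sp³ carbon → alkyl halide).
amide: present (CH(CONH2) — pendant –CONH2: carbonyl C bonded to C and N → amide).
ester: no segment matches this pattern.

ester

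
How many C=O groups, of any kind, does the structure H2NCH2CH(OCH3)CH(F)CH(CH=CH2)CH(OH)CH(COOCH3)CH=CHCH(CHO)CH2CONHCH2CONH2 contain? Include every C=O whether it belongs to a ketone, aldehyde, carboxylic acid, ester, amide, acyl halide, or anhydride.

CH(COOCH3): ester, 1 C=O (running total 1).
CH(CHO): aldehyde, 1 C=O (running total 2).
CH2CONHCH2: amide, 1 C=O (running total 3).
CONH2: amide, 1 C=O (running total 4).

4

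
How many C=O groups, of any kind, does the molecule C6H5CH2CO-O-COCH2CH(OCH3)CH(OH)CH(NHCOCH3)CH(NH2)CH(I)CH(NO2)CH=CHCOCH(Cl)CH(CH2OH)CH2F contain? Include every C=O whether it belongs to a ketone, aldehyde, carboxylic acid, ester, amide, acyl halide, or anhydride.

4

CH2CO-O-COCH2: anhydride, 2 C=O (running total 2).
CH(NHCOCH3): amide, 1 C=O (running total 3).
CO: ketone, 1 C=O (running total 4).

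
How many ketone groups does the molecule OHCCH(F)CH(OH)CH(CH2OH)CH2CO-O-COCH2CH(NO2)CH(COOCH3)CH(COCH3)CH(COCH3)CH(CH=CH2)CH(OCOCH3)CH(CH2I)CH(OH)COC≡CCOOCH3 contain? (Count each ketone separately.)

Taking each segment in turn:
  OHC: terminal –CHO: carbonyl C bonded to H and C → aldehyde.
  CH(F): halogen on an sp³ carbon → alkyl halide.
  CH(OH): –OH on an sp³ carbon → alcohol (secondary).
  CH(CH2OH): pendant –CH2OH on an sp³ backbone C → alcohol.
  CH2CO-O-COCH2: two acyl groups sharing one oxygen, –C(=O)–O–C(=O)– → anhydride.
  CH(NO2): –NO2 on an sp³ carbon → nitro (the N=O is not a carbonyl).
  CH(COOCH3): pendant –COOCH3: carbonyl C bonded to C and –OCH3 → ester.
  CH(COCH3): pendant –COCH3: carbonyl C bonded to two carbons → ketone.
  CH(COCH3): pendant –COCH3: carbonyl C bonded to two carbons → ketone.
  CH(CH=CH2): pendant –CH=CH2: C=C double bond → alkene.
  CH(OCOCH3): pendant –OC(=O)CH3: an acyloxy group → ester.
  CH(CH2I): pendant –CH2X: halogen on sp³ carbon → alkyl halide.
  CH(OH): –OH on an sp³ carbon → alcohol (secondary).
  CO: –C(=O)– with carbon on both sides → ketone.
  C≡C: C≡C triple bond → alkyne.
  COOCH3: –C(=O)OCH3: carbonyl C bonded to C and to –OCH3 → ester (not ketone + ether).
Ketone appears at: CH(COCH3), CH(COCH3), CO → 3.

3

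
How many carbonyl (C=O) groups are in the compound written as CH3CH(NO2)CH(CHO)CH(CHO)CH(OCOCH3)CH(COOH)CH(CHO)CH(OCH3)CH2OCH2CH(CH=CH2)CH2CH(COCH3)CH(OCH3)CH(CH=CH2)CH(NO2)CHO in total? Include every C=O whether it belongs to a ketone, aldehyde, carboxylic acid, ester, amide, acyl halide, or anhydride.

7

CH(CHO): aldehyde, 1 C=O (running total 1).
CH(CHO): aldehyde, 1 C=O (running total 2).
CH(OCOCH3): ester, 1 C=O (running total 3).
CH(COOH): carboxylic acid, 1 C=O (running total 4).
CH(CHO): aldehyde, 1 C=O (running total 5).
CH(COCH3): ketone, 1 C=O (running total 6).
CHO: aldehyde, 1 C=O (running total 7).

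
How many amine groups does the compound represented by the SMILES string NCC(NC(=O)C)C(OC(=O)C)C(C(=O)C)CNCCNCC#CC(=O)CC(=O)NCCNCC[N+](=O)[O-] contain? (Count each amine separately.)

4

–NH2 on an sp³ carbon with no adjacent C=O → amine.
pendant –NHC(=O)CH3: N bonded to a carbonyl → amide (not amine).
pendant –OC(=O)CH3: an acyloxy group → ester.
pendant –COCH3: carbonyl C bonded to two carbons → ketone.
C–N–C with sp³ carbons and no adjacent C=O → amine (secondary).
C–N–C with sp³ carbons and no adjacent C=O → amine (secondary).
C≡C triple bond → alkyne.
–C(=O)– with carbon on both sides → ketone.
–C(=O)–N– linkage → amide (the N is not an amine).
C–N–C with sp³ carbons and no adjacent C=O → amine (secondary).
–NO2 on carbon → nitro group.
Amine appears at: H2NCH2, CH2NHCH2, CH2NHCH2, CH2NHCH2 → 4.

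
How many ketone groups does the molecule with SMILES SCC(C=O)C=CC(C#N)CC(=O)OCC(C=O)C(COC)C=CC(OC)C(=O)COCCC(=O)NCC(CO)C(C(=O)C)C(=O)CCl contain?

–SH on an sp³ carbon → thiol.
pendant –CHO: carbonyl C bonded to C and H → aldehyde.
C=C double bond → alkene.
pendant –C≡N: nitrile.
–C(=O)–O–C with C on the carbonyl side → ester.
pendant –CHO: carbonyl C bonded to C and H → aldehyde.
pendant –CH2OCH3: C–O–C linkage → ether.
C=C double bond → alkene.
pendant –OCH3: C–O–C with sp³ C, no adjacent C=O → ether.
–C(=O)– with carbon on both sides → ketone.
C–O–C with sp³ carbons on both sides and no adjacent C=O → ether.
–C(=O)–N– linkage → amide (the N is not an amine).
pendant –CH2OH on an sp³ backbone C → alcohol.
pendant –COCH3: carbonyl C bonded to two carbons → ketone.
–C(=O)– with carbon on both sides → ketone.
halogen on an sp³ carbon → alkyl halide.
Ketone appears at: CO, CH(COCH3), CO → 3.

3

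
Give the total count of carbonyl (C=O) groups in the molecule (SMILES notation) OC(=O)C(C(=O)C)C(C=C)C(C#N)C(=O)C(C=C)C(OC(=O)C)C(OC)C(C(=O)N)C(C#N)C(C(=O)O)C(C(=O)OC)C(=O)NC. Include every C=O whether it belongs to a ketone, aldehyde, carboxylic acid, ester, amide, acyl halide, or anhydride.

8

HOOC: carboxylic acid, 1 C=O (running total 1).
CH(COCH3): ketone, 1 C=O (running total 2).
CO: ketone, 1 C=O (running total 3).
CH(OCOCH3): ester, 1 C=O (running total 4).
CH(CONH2): amide, 1 C=O (running total 5).
CH(COOH): carboxylic acid, 1 C=O (running total 6).
CH(COOCH3): ester, 1 C=O (running total 7).
CONHCH3: amide, 1 C=O (running total 8).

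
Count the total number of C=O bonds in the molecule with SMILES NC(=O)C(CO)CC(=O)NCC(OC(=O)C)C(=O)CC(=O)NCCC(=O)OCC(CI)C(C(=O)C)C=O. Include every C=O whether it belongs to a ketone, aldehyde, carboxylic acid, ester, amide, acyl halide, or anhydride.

8

H2NCO: amide, 1 C=O (running total 1).
CH2CONHCH2: amide, 1 C=O (running total 2).
CH(OCOCH3): ester, 1 C=O (running total 3).
CO: ketone, 1 C=O (running total 4).
CH2CONHCH2: amide, 1 C=O (running total 5).
CH2COOCH2: ester, 1 C=O (running total 6).
CH(COCH3): ketone, 1 C=O (running total 7).
CHO: aldehyde, 1 C=O (running total 8).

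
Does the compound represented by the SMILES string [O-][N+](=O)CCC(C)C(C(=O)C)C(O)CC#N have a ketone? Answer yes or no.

yes

–NO2 on carbon → nitro group.
pendant –COCH3: carbonyl C bonded to two carbons → ketone.
–OH on an sp³ carbon → alcohol (secondary).
–C≡N: carbon triple-bonded to nitrogen → nitrile.
The CH(COCH3) segment supplies the ketone: pendant –COCH3: carbonyl C bonded to two carbons → ketone.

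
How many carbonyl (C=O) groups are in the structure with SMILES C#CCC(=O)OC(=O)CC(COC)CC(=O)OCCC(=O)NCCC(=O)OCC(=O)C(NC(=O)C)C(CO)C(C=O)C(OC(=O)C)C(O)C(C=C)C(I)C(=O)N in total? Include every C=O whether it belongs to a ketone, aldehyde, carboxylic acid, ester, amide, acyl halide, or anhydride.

CH2CO-O-COCH2: anhydride, 2 C=O (running total 2).
CH2COOCH2: ester, 1 C=O (running total 3).
CH2CONHCH2: amide, 1 C=O (running total 4).
CH2COOCH2: ester, 1 C=O (running total 5).
CO: ketone, 1 C=O (running total 6).
CH(NHCOCH3): amide, 1 C=O (running total 7).
CH(CHO): aldehyde, 1 C=O (running total 8).
CH(OCOCH3): ester, 1 C=O (running total 9).
CONH2: amide, 1 C=O (running total 10).

10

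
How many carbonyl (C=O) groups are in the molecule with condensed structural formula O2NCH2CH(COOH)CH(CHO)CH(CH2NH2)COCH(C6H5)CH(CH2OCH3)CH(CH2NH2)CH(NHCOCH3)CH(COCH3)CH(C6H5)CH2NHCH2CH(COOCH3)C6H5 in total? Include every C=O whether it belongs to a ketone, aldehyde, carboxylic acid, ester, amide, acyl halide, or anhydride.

CH(COOH): carboxylic acid, 1 C=O (running total 1).
CH(CHO): aldehyde, 1 C=O (running total 2).
CO: ketone, 1 C=O (running total 3).
CH(NHCOCH3): amide, 1 C=O (running total 4).
CH(COCH3): ketone, 1 C=O (running total 5).
CH(COOCH3): ester, 1 C=O (running total 6).

6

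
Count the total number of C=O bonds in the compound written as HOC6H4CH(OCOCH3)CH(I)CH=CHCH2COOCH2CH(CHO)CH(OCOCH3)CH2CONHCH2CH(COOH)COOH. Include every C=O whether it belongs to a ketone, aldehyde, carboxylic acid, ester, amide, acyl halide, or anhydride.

CH(OCOCH3): ester, 1 C=O (running total 1).
CH2COOCH2: ester, 1 C=O (running total 2).
CH(CHO): aldehyde, 1 C=O (running total 3).
CH(OCOCH3): ester, 1 C=O (running total 4).
CH2CONHCH2: amide, 1 C=O (running total 5).
CH(COOH): carboxylic acid, 1 C=O (running total 6).
COOH: carboxylic acid, 1 C=O (running total 7).

7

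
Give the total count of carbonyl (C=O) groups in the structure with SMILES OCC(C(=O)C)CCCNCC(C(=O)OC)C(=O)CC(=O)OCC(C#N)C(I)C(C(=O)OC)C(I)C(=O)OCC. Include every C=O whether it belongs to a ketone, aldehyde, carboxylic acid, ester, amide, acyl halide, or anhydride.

CH(COCH3): ketone, 1 C=O (running total 1).
CH(COOCH3): ester, 1 C=O (running total 2).
CO: ketone, 1 C=O (running total 3).
CH2COOCH2: ester, 1 C=O (running total 4).
CH(COOCH3): ester, 1 C=O (running total 5).
COOCH2CH3: ester, 1 C=O (running total 6).

6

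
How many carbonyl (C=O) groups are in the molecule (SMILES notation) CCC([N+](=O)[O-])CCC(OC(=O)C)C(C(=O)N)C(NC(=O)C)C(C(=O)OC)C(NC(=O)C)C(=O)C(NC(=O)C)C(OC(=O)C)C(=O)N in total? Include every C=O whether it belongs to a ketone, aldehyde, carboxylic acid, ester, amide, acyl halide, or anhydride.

9

CH(OCOCH3): ester, 1 C=O (running total 1).
CH(CONH2): amide, 1 C=O (running total 2).
CH(NHCOCH3): amide, 1 C=O (running total 3).
CH(COOCH3): ester, 1 C=O (running total 4).
CH(NHCOCH3): amide, 1 C=O (running total 5).
CO: ketone, 1 C=O (running total 6).
CH(NHCOCH3): amide, 1 C=O (running total 7).
CH(OCOCH3): ester, 1 C=O (running total 8).
CONH2: amide, 1 C=O (running total 9).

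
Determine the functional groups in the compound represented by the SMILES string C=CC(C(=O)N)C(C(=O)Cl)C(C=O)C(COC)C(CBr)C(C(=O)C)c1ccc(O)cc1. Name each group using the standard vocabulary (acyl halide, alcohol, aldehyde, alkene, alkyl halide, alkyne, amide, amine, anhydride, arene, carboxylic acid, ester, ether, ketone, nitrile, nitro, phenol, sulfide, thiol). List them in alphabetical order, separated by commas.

C=C double bond → alkene.
pendant –CONH2: carbonyl C bonded to C and N → amide.
pendant –C(=O)X: carbonyl C bonded to C and halogen → acyl halide.
pendant –CHO: carbonyl C bonded to C and H → aldehyde.
pendant –CH2OCH3: C–O–C linkage → ether.
pendant –CH2X: halogen on sp³ carbon → alkyl halide.
pendant –COCH3: carbonyl C bonded to two carbons → ketone.
–OH attached directly to an aromatic ring → phenol (not alcohol); the ring itself is an arene.

acyl halide, aldehyde, alkene, alkyl halide, amide, arene, ether, ketone, phenol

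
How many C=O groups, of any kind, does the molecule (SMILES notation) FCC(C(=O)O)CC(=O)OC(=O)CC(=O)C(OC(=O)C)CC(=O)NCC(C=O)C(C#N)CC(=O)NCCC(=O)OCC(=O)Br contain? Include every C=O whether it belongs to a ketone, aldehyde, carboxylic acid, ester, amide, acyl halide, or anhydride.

10

CH(COOH): carboxylic acid, 1 C=O (running total 1).
CH2CO-O-COCH2: anhydride, 2 C=O (running total 3).
CO: ketone, 1 C=O (running total 4).
CH(OCOCH3): ester, 1 C=O (running total 5).
CH2CONHCH2: amide, 1 C=O (running total 6).
CH(CHO): aldehyde, 1 C=O (running total 7).
CH2CONHCH2: amide, 1 C=O (running total 8).
CH2COOCH2: ester, 1 C=O (running total 9).
COBr: acyl halide, 1 C=O (running total 10).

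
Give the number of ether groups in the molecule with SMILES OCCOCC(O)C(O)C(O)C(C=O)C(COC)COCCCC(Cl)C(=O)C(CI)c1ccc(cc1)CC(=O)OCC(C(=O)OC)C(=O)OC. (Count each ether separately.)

Reading the structure from left to right:
  HOCH2: HO– on an sp³ carbon → alcohol.
  CH2OCH2: C–O–C with sp³ carbons on both sides and no adjacent C=O → ether.
  CH(OH): –OH on an sp³ carbon → alcohol (secondary).
  CH(OH): –OH on an sp³ carbon → alcohol (secondary).
  CH(OH): –OH on an sp³ carbon → alcohol (secondary).
  CH(CHO): pendant –CHO: carbonyl C bonded to C and H → aldehyde.
  CH(CH2OCH3): pendant –CH2OCH3: C–O–C linkage → ether.
  CH2OCH2: C–O–C with sp³ carbons on both sides and no adjacent C=O → ether.
  CH(Cl): halogen on an sp³ carbon → alkyl halide.
  CO: –C(=O)– with carbon on both sides → ketone.
  CH(CH2I): pendant –CH2X: halogen on sp³ carbon → alkyl halide.
  C6H4: para-disubstituted benzene ring → arene.
  CH2COOCH2: –C(=O)–O–C with C on the carbonyl side → ester.
  CH(COOCH3): pendant –COOCH3: carbonyl C bonded to C and –OCH3 → ester.
  COOCH3: –C(=O)OCH3: carbonyl C bonded to C and to –OCH3 → ester (not ketone + ether).
Ether appears at: CH2OCH2, CH(CH2OCH3), CH2OCH2 → 3.

3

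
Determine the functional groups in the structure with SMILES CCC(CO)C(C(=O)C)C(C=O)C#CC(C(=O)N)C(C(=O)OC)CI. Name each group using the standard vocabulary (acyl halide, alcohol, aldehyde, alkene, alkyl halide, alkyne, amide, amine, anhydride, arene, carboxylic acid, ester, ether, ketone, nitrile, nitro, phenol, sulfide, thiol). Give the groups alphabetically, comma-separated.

alcohol, aldehyde, alkyl halide, alkyne, amide, ester, ketone

Working along the chain:
  CH(CH2OH): pendant –CH2OH on an sp³ backbone C → alcohol.
  CH(COCH3): pendant –COCH3: carbonyl C bonded to two carbons → ketone.
  CH(CHO): pendant –CHO: carbonyl C bonded to C and H → aldehyde.
  C≡C: C≡C triple bond → alkyne.
  CH(CONH2): pendant –CONH2: carbonyl C bonded to C and N → amide.
  CH(COOCH3): pendant –COOCH3: carbonyl C bonded to C and –OCH3 → ester.
  CH2I: halogen on an sp³ carbon → alkyl halide.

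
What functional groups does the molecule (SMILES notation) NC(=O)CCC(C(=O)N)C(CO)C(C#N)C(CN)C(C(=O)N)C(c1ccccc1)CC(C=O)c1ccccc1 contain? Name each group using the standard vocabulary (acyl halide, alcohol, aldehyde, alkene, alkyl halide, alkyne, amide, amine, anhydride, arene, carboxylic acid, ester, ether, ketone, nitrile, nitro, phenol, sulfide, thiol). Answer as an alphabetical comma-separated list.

–C(=O)NH2: carbonyl C bonded to C and to N → amide (the N is not a separate amine).
pendant –CONH2: carbonyl C bonded to C and N → amide.
pendant –CH2OH on an sp³ backbone C → alcohol.
pendant –C≡N: nitrile.
pendant –CH2NH2: N on sp³ C, no adjacent C=O → amine.
pendant –CONH2: carbonyl C bonded to C and N → amide.
pendant –C6H5: benzene ring → arene.
pendant –CHO: carbonyl C bonded to C and H → aldehyde.
–C6H5 phenyl ring → arene.

alcohol, aldehyde, amide, amine, arene, nitrile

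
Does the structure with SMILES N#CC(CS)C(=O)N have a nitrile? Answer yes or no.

Reading the structure from left to right:
  N≡C: N≡C–: carbon triple-bonded to nitrogen → nitrile.
  CH(CH2SH): pendant –CH2SH → thiol.
  CONH2: –C(=O)NH2: carbonyl C bonded to C and to N → amide (the N is not a separate amine).
The N≡C segment supplies the nitrile: N≡C–: carbon triple-bonded to nitrogen → nitrile.

yes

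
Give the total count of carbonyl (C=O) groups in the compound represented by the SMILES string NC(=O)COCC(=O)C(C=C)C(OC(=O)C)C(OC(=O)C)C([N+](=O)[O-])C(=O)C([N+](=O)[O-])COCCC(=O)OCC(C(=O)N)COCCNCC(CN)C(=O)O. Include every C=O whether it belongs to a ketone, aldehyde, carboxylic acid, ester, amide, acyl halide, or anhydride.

H2NCO: amide, 1 C=O (running total 1).
CO: ketone, 1 C=O (running total 2).
CH(OCOCH3): ester, 1 C=O (running total 3).
CH(OCOCH3): ester, 1 C=O (running total 4).
CO: ketone, 1 C=O (running total 5).
CH2COOCH2: ester, 1 C=O (running total 6).
CH(CONH2): amide, 1 C=O (running total 7).
COOH: carboxylic acid, 1 C=O (running total 8).

8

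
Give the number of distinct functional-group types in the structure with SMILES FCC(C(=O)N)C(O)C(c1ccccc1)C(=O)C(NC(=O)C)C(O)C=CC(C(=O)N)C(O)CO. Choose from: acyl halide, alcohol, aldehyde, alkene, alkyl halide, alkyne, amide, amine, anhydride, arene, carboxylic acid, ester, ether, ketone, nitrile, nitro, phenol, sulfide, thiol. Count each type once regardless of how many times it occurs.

6

Reading the structure from left to right:
  FCH2: halogen on an sp³ carbon → alkyl halide.
  CH(CONH2): pendant –CONH2: carbonyl C bonded to C and N → amide.
  CH(OH): –OH on an sp³ carbon → alcohol (secondary).
  CH(C6H5): pendant –C6H5: benzene ring → arene.
  CO: –C(=O)– with carbon on both sides → ketone.
  CH(NHCOCH3): pendant –NHC(=O)CH3: N bonded to a carbonyl → amide (not amine).
  CH(OH): –OH on an sp³ carbon → alcohol (secondary).
  CH=CH: C=C double bond → alkene.
  CH(CONH2): pendant –CONH2: carbonyl C bonded to C and N → amide.
  CH(OH): –OH on an sp³ carbon → alcohol (secondary).
  CH2OH: –OH on an sp³ carbon → alcohol.
Distinct types present: alcohol, alkene, alkyl halide, amide, arene, ketone.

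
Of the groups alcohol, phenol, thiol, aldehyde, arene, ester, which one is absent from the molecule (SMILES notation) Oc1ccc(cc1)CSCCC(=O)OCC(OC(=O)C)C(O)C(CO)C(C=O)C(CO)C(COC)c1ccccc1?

ester: present (CH2COOCH2 — –C(=O)–O–C with C on the carbonyl side → ester).
alcohol: present (CH(OH) — –OH on an sp³ carbon → alcohol (secondary)).
arene: present (HOC6H4 — –OH attached directly to an aromatic ring → phenol (not alcohol); the ring itself is an arene).
phenol: present (HOC6H4 — –OH attached directly to an aromatic ring → phenol (not alcohol); the ring itself is an arene).
aldehyde: present (CH(CHO) — pendant –CHO: carbonyl C bonded to C and H → aldehyde).
thiol: no segment matches this pattern.

thiol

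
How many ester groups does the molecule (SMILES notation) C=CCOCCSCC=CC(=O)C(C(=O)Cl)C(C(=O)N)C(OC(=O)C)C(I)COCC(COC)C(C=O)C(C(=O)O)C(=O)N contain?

1

C=C double bond → alkene.
C–O–C with sp³ carbons on both sides and no adjacent C=O → ether.
C–S–C linkage → sulfide (thioether).
C=C double bond → alkene.
–C(=O)– with carbon on both sides → ketone.
pendant –C(=O)X: carbonyl C bonded to C and halogen → acyl halide.
pendant –CONH2: carbonyl C bonded to C and N → amide.
pendant –OC(=O)CH3: an acyloxy group → ester.
halogen on an sp³ carbon → alkyl halide.
C–O–C with sp³ carbons on both sides and no adjacent C=O → ether.
pendant –CH2OCH3: C–O–C linkage → ether.
pendant –CHO: carbonyl C bonded to C and H → aldehyde.
pendant –COOH: carbonyl C bonded to C and –OH → carboxylic acid.
–C(=O)NH2: carbonyl C bonded to C and to N → amide (the N is not a separate amine).
Ester appears at: CH(OCOCH3) → 1.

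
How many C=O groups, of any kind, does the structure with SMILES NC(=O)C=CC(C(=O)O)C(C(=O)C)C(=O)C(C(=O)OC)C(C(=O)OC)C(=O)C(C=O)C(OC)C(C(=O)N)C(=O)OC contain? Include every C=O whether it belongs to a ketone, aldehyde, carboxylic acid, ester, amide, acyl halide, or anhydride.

10

H2NCO: amide, 1 C=O (running total 1).
CH(COOH): carboxylic acid, 1 C=O (running total 2).
CH(COCH3): ketone, 1 C=O (running total 3).
CO: ketone, 1 C=O (running total 4).
CH(COOCH3): ester, 1 C=O (running total 5).
CH(COOCH3): ester, 1 C=O (running total 6).
CO: ketone, 1 C=O (running total 7).
CH(CHO): aldehyde, 1 C=O (running total 8).
CH(CONH2): amide, 1 C=O (running total 9).
COOCH3: ester, 1 C=O (running total 10).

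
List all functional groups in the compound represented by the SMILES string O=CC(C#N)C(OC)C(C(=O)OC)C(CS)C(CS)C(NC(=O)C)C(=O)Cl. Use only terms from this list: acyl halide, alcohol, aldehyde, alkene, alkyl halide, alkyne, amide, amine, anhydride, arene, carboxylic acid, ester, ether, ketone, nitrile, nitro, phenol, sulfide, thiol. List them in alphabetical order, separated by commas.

acyl halide, aldehyde, amide, ester, ether, nitrile, thiol

Taking each segment in turn:
  OHC: terminal –CHO: carbonyl C bonded to H and C → aldehyde.
  CH(CN): pendant –C≡N: nitrile.
  CH(OCH3): pendant –OCH3: C–O–C with sp³ C, no adjacent C=O → ether.
  CH(COOCH3): pendant –COOCH3: carbonyl C bonded to C and –OCH3 → ester.
  CH(CH2SH): pendant –CH2SH → thiol.
  CH(CH2SH): pendant –CH2SH → thiol.
  CH(NHCOCH3): pendant –NHC(=O)CH3: N bonded to a carbonyl → amide (not amine).
  COCl: –C(=O)Cl: carbonyl C bonded to C and to a halogen → acyl halide (not alkyl halide).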